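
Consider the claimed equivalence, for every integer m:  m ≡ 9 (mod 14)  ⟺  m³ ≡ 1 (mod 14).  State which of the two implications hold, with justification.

[⇒] Suppose m ≡ 9 (mod 14). Write m = 14j + 9. Then (14j + 9)³ = 2744j³ + 5292j² + 3402j + 729 = 14(196j³ + 378j² + 243j + 52) + 1, so m³ ≡ 1 (mod 14).

[⇐] This fails: take m = 1. Then 1³ = 1 ≡ 1 (mod 14), yet 1 ≡ 1 (mod 14), not 9.

Only the forward implication holds.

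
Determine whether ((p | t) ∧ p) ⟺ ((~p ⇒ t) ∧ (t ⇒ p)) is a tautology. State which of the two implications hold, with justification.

[⇐] Assume the antecedent. If p is true, (p | t) ∧ p reduces to true regardless of the other variables. If p is false, the antecedent cannot hold. Either way (p | t) ∧ p holds.

[⇒] Assume the antecedent. If p is true, (~p ⇒ t) ∧ (t ⇒ p) reduces to true regardless of the other variables. If p is false, the antecedent cannot hold. Either way (~p ⇒ t) ∧ (t ⇒ p) holds.

Both directions hold; the statement is true.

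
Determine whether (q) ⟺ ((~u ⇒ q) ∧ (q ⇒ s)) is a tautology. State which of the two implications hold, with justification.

(⟹) This fails. Under u = F, q = T, s = F, the left side is true but the right side is false.

(⟸) This fails. Under u = T, q = F, s = F, the left side is false but the right side is true.

Neither implication holds.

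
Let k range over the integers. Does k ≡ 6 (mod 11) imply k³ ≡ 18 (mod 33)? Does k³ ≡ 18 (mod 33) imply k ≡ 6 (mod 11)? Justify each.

Forward direction. This fails: take k = 17. Then 17 ≡ 6 (mod 11), but 17³ = 4913 ≡ 29 (mod 33), not 18.

Converse. The residues r modulo 33 with r³ ≡ 18 (mod 33) are exactly {6}, and each is ≡ 6 (mod 11).

Not equivalent: only (⇐) holds.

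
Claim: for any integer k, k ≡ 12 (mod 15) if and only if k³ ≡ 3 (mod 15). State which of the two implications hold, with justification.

Both implications hold.

[⇐] Suppose k³ ≡ 3 (mod 15). The only residue r in {0, …, 14} with r³ ≡ 3 (mod 15) is r = 12, so k ≡ 12 (mod 15).

[⇒] Suppose k ≡ 12 (mod 15). Write k = 15j + 12. Then (15j + 12)³ = 3375j³ + 8100j² + 6480j + 1728 = 15(225j³ + 540j² + 432j + 115) + 3, so k³ ≡ 3 (mod 15).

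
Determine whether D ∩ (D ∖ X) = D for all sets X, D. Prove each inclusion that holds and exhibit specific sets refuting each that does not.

(⟹) Let x ∈ D ∩ (D ∖ X). Then x ∈ D and x ∉ X, from which x ∈ D.

(⟸) This inclusion fails. Take X = {1}, D = {1}; then 1 ∈ D but 1 ∉ D ∩ (D ∖ X).

Only the forward inclusion holds.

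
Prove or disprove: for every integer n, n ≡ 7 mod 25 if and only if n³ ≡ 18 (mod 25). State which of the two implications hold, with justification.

(⇒) Suppose n ≡ 7 mod 25. Write n = 25j + 7. Then (25j + 7)³ = 15625j³ + 13125j² + 3675j + 343 = 25(625j³ + 525j² + 147j + 13) + 18, so n³ ≡ 18 (mod 25).

(⇐) Conversely, suppose n³ ≡ 18 (mod 25). The only residue r in {0, …, 24} with r³ ≡ 18 (mod 25) is r = 7, so n ≡ 7 (mod 25).

Both implications hold.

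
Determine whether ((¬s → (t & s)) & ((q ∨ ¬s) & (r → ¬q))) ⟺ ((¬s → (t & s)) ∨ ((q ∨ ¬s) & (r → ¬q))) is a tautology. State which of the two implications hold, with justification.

(←) This fails. Under s = F, r = F, t = F, q = F, the left side is false but the right side is true.

(→) Assume the antecedent. If s is true, the consequent reduces to true regardless of the other variables. If s is false, the antecedent cannot hold. Either way the consequent holds.

Only the forward direction holds.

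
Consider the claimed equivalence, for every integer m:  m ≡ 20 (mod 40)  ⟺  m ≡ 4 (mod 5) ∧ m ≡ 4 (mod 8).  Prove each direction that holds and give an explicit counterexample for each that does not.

(→) This fails: m = 20 gives 20 ≡ 20 (mod 40) but 20 ≡ 0 (mod 5), so the conjunction on the right does not hold.

(←) This fails: m = 4 satisfies both congruences on the right (4 ≡ 4 mod 5 and 4 ≡ 4 mod 8) yet 4 ≡ 4 (mod 40), not 20.

Neither direction holds.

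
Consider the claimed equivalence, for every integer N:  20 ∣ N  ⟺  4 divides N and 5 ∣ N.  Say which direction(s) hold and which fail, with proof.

[⇐] Suppose 4 ∣ N and 5 ∣ N. Any common multiple of 4 and 5 is a multiple of their lcm; here gcd(4, 5) = 1, so lcm(4, 5) = 4·5 = 20, so 20 ∣ N.

[⇒] If 20 ∣ N, write N = 20q. Since 20 = 5·4, N = 4·(5q), so 4 ∣ N; and since 20 = 4·5, N = 5·(4q), so 5 ∣ N.

Both directions hold; the statement is true.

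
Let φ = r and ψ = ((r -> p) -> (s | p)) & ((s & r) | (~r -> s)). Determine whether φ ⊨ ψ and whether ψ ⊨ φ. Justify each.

(⟹) Assume the antecedent. If r is true, the consequent reduces to true regardless of the other variables. If r is false, the antecedent cannot hold. Either way the consequent holds.

(⟸) This fails. Under r = F, s = T, p = F, the left side is false but the right side is true.

Only the forward direction holds.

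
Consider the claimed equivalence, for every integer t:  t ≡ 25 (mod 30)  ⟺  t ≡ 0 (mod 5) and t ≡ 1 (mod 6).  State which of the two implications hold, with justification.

[⇐] If t ≡ 0 (mod 5) and t ≡ 1 (mod 6), then by the Chinese remainder theorem t ≡ 25 (mod 30). This is exactly t ≡ 25 (mod 30).

[⇒] Suppose t ≡ 25 (mod 30); write t = 30j + 25. Since 5 ∣ 30, reducing mod 5 gives t ≡ 25 ≡ 0 (mod 5); since 6 ∣ 30, reducing mod 6 gives t ≡ 25 ≡ 1 (mod 6).

The biconditional holds.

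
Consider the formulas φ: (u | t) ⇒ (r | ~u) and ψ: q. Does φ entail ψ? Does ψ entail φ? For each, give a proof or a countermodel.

Both directions fail.

(⟹) This fails. Under u = F, q = F, r = F, t = F, the left side is true but the right side is false.

(⟸) This fails. Under u = T, q = T, r = F, t = F, the left side is false but the right side is true.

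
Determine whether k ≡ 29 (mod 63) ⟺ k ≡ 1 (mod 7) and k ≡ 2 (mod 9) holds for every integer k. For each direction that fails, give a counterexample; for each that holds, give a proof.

Both directions hold; the statement is true.

[⇒] Suppose k ≡ 29 (mod 63); write k = 63j + 29. Since 7 ∣ 63, reducing mod 7 gives k ≡ 29 ≡ 1 (mod 7); since 9 ∣ 63, reducing mod 9 gives k ≡ 29 ≡ 2 (mod 9).

[⇐] Conversely, if k ≡ 1 (mod 7) and k ≡ 2 (mod 9), then by the Chinese remainder theorem k ≡ 29 (mod 63). This is exactly k ≡ 29 (mod 63).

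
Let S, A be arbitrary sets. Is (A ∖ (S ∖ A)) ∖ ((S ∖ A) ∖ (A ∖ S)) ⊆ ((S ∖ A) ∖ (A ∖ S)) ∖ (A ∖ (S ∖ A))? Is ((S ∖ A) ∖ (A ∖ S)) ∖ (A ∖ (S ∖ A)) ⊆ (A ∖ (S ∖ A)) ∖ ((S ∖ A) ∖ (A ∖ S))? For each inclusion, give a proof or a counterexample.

Both inclusions fail.

Forward inclusion. This inclusion fails. Take S = ∅, A = {1}; then 1 ∈ (A ∖ (S ∖ A)) ∖ ((S ∖ A) ∖ (A ∖ S)) but 1 ∉ ((S ∖ A) ∖ (A ∖ S)) ∖ (A ∖ (S ∖ A)).

Reverse inclusion. This inclusion fails. Take S = {1}, A = ∅; then 1 ∈ ((S ∖ A) ∖ (A ∖ S)) ∖ (A ∖ (S ∖ A)) but 1 ∉ (A ∖ (S ∖ A)) ∖ ((S ∖ A) ∖ (A ∖ S)).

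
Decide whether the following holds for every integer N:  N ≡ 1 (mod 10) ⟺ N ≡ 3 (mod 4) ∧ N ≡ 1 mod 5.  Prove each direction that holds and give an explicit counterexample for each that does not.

Not equivalent: only (⇐) holds.

(⇒) This fails: N = 1 gives 1 ≡ 1 (mod 10) but 1 ≡ 1 (mod 4), so the conjunction on the right does not hold.

(⇐) Conversely, if N ≡ 3 (mod 4) and N ≡ 1 (mod 5), then by the Chinese remainder theorem N ≡ 11 (mod 20). Since 11 ≡ 1 (mod 10) and 10 ∣ 20, we get N ≡ 1 (mod 10).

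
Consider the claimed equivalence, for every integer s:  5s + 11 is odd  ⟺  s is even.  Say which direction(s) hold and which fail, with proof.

(⟹) Suppose 5s + 11 is odd. Since 5 is odd, 5s and s have the same parity, so 5s + 11 ≡ s + 11 (mod 2). As 11 is odd, 5s + 11 is odd exactly when s is even. Thus s is even.

(⟸) Conversely, suppose s is even; write s = 2j. Then 5s + 11 = 5·(2j) + 11 = 2·5j + 11, which is odd.

Equivalent; both directions hold.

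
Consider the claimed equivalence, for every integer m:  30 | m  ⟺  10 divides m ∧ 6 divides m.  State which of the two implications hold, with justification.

The biconditional holds.

(→) If 30 ∣ m, write m = 30q. Since 30 = 3·10, m = 10·(3q), so 10 ∣ m; and since 30 = 5·6, m = 6·(5q), so 6 ∣ m.

(←) Suppose 10 ∣ m and 6 ∣ m. Any common multiple of 10 and 6 is a multiple of their lcm; here lcm(10, 6) = 10·6/gcd(10, 6) = 60/2 = 30, so 30 ∣ m.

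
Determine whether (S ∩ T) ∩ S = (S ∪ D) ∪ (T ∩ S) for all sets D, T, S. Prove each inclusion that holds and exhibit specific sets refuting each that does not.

Only the forward inclusion holds.

(⟸) This inclusion fails. Take D = {1}, T = ∅, S = ∅; then 1 ∈ (S ∪ D) ∪ (T ∩ S) but 1 ∉ (S ∩ T) ∩ S.

(⟹) Let x ∈ (S ∩ T) ∩ S. Then either x ∈ T ∩ S and x ∉ D; or x ∈ D ∩ T ∩ S. In each case x ∈ (S ∪ D) ∪ (T ∩ S), so (S ∩ T) ∩ S ⊆ (S ∪ D) ∪ (T ∩ S).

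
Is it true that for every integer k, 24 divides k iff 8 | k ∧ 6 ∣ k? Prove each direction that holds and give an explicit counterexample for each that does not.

(→) If 24 ∣ k, write k = 24q. Since 24 = 3·8, k = 8·(3q), so 8 ∣ k; and since 24 = 4·6, k = 6·(4q), so 6 ∣ k.

(←) Suppose 8 ∣ k and 6 ∣ k. Any common multiple of 8 and 6 is a multiple of their lcm; here lcm(8, 6) = 8·6/gcd(8, 6) = 48/2 = 24, so 24 ∣ k.

Both directions hold; the statement is true.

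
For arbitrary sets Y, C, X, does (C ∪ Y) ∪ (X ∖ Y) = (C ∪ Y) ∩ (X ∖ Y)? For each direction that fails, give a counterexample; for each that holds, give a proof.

(⊆) This inclusion fails. Take Y = {1}, C = ∅, X = ∅; then 1 ∈ (C ∪ Y) ∪ (X ∖ Y) but 1 ∉ (C ∪ Y) ∩ (X ∖ Y).

(⊇) Let x ∈ (C ∪ Y) ∩ (X ∖ Y). Then x ∈ C ∩ X and x ∉ Y, from which x ∈ (C ∪ Y) ∪ (X ∖ Y).

(⊆) fails; (⊇) holds.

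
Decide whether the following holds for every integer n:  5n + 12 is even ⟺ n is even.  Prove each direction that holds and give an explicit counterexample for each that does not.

Both directions hold; the statement is true.

(→) Suppose 5n + 12 is even. Since 5 is odd, 5n and n have the same parity, so 5n + 12 ≡ n + 12 (mod 2). As 12 is even, 5n + 12 is even exactly when n is even. Thus n is even.

(←) Conversely, suppose n is even; write n = 2j. Then 5n + 12 = 5·(2j) + 12 = 2·5j + 12, which is even.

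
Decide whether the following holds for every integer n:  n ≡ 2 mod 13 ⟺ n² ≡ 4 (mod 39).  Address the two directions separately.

(⟹) This fails: take n = 15. Then 15 ≡ 2 (mod 13), but 15² = 225 ≡ 30 (mod 39), not 4.

(⟸) This fails: take n = 11. Then 11² = 121 ≡ 4 (mod 39), yet 11 ≡ 11 (mod 13), not 2.

Both directions fail.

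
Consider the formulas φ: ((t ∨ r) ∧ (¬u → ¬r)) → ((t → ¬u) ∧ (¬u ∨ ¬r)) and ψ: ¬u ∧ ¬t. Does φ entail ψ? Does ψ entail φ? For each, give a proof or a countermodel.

Not equivalent: only (⇐) holds.

Forward direction. This fails. Under t = T, u = F, r = F, the left side is true but the right side is false.

Converse. Assume the antecedent. If t is true, the antecedent cannot hold. If t is false, the antecedent forces (t = F, u = F, r = F) or (t = F, u = F, r = T), and the consequent holds there. Either way the consequent holds.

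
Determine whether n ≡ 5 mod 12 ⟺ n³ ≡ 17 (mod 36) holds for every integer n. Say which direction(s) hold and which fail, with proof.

Converse. The residues r modulo 36 with r³ ≡ 17 (mod 36) are exactly {5, 17, 29}, and each is ≡ 5 (mod 12).

Forward direction. Suppose n ≡ 5 (mod 12). Working modulo 36, n ∈ {5, 17, 29}; for each such r, r³ ≡ 17 (mod 36).

Both directions hold; the statement is true.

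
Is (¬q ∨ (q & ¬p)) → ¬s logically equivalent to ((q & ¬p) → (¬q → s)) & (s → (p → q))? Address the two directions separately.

Only the forward implication holds.

(→) Assume the antecedent. If s is true, the antecedent forces (s = T, q = T, p = T), and the consequent holds there. If s is false, the consequent reduces to true regardless of the other variables. Either way the consequent holds.

(←) This fails. Under s = T, q = F, p = F, the left side is false but the right side is true.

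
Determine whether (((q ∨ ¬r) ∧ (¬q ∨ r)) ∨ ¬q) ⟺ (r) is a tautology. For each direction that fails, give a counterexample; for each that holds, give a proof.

Only the reverse direction holds.

[⇐] Assume the antecedent. If q is true, the antecedent forces (q = T, r = T), and ((q ∨ ¬r) ∧ (¬q ∨ r)) ∨ ¬q holds there. If q is false, ((q ∨ ¬r) ∧ (¬q ∨ r)) ∨ ¬q reduces to true regardless of the other variables. Either way ((q ∨ ¬r) ∧ (¬q ∨ r)) ∨ ¬q holds.

[⇒] This fails. Under q = F, r = F, the left side is true but the right side is false.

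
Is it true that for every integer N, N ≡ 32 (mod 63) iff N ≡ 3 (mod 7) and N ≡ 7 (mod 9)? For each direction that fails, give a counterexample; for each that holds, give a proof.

(⇒) This fails: N = 32 gives 32 ≡ 32 (mod 63) but 32 ≡ 4 (mod 7), so the conjunction on the right does not hold.

(⇐) This fails: N = 52 satisfies both congruences on the right (52 ≡ 3 mod 7 and 52 ≡ 7 mod 9) yet 52 ≡ 52 (mod 63), not 32.

Both directions fail.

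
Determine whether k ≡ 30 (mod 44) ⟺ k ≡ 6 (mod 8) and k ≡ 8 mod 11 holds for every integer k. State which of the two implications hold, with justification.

(⇒) fails; (⇐) holds.

(⟸) If k ≡ 6 (mod 8) and k ≡ 8 (mod 11), then by the Chinese remainder theorem k ≡ 30 (mod 88). Since 30 ≡ 30 (mod 44) and 44 ∣ 88, we get k ≡ 30 (mod 44).

(⟹) This fails: k = 74 gives 74 ≡ 30 (mod 44) but 74 ≡ 2 (mod 8), so the conjunction on the right does not hold.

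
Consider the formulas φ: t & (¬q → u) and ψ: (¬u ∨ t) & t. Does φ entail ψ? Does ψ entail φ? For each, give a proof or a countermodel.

[⇐] This fails. Under q = F, u = F, t = T, the left side is false but the right side is true.

[⇒] Assume the antecedent. If q is true, the antecedent forces (q = T, u = F, t = T) or (q = T, u = T, t = T), and (¬u ∨ t) & t holds there. If q is false, the antecedent forces (q = F, u = T, t = T), and (¬u ∨ t) & t holds there. Either way (¬u ∨ t) & t holds.

Only the forward implication holds.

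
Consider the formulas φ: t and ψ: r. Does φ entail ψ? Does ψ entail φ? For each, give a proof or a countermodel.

Neither implication holds.

(⇒) This fails. Under t = T, r = F, the left side is true but the right side is false.

(⇐) This fails. Under t = F, r = T, the left side is false but the right side is true.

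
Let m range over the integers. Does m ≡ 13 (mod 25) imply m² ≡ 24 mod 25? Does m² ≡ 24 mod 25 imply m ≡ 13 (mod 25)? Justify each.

Neither implication holds.

Forward direction. This fails: take m = 13. Then 13 ≡ 13 (mod 25), but 13² = 169 ≡ 19 (mod 25), not 24.

Converse. This fails: take m = 7. Then 7² = 49 ≡ 24 (mod 25), yet 7 ≡ 7 (mod 25), not 13.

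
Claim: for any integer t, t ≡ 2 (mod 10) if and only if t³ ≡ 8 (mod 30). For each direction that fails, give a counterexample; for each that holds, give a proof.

(→) This fails: take t = 12. Then 12 ≡ 2 (mod 10), but 12³ = 1728 ≡ 18 (mod 30), not 8.

(←) Conversely, the residues r modulo 30 with r³ ≡ 8 (mod 30) are exactly {2}, and each is ≡ 2 (mod 10).

Not equivalent: only (⇐) holds.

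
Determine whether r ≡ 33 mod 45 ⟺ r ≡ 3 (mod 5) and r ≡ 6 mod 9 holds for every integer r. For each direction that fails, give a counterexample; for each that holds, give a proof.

(⟹) Suppose r ≡ 33 (mod 45); write r = 45j + 33. Since 5 ∣ 45, reducing mod 5 gives r ≡ 33 ≡ 3 (mod 5); since 9 ∣ 45, reducing mod 9 gives r ≡ 33 ≡ 6 (mod 9).

(⟸) Conversely, if r ≡ 3 (mod 5) and r ≡ 6 (mod 9), then by the Chinese remainder theorem r ≡ 33 (mod 45). This is exactly r ≡ 33 (mod 45).

Both implications hold.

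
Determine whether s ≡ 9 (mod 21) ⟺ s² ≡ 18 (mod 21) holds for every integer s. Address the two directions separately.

(⟹) Suppose s ≡ 9 (mod 21). Write s = 21j + 9. Then (21j + 9)² = 441j² + 378j + 81 = 21(21j² + 18j + 3) + 18, so s² ≡ 18 (mod 21).

(⟸) This fails: take s = 12. Then 12² = 144 ≡ 18 (mod 21), yet 12 ≡ 12 (mod 21), not 9.

Only the forward implication holds.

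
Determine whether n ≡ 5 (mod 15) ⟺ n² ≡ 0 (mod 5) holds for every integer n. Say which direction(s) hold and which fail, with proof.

Only the forward direction holds.

Converse. This fails: take n = 0. Then 0² = 0 ≡ 0 (mod 5), yet 0 ≡ 0 (mod 15), not 5.

Forward direction. Suppose n ≡ 5 (mod 15). Then n² ≡ 5² = 25 (mod 15), and since 5 ∣ 15, also n² ≡ 0 (mod 5).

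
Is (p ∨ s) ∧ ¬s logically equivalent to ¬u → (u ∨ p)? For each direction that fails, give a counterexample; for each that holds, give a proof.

(⇒) Assume the antecedent. If s is true, the antecedent cannot hold. If s is false, the antecedent forces (s = F, p = T, u = F) or (s = F, p = T, u = T), and ¬u → (u ∨ p) holds there. Either way ¬u → (u ∨ p) holds.

(⇐) This fails. Under s = T, p = T, u = F, the left side is false but the right side is true.

(⇒) holds; (⇐) fails.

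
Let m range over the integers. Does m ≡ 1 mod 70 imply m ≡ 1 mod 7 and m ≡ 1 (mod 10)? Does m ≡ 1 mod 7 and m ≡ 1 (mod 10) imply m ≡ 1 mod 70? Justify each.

The biconditional holds.

(←) If m ≡ 1 (mod 7) and m ≡ 1 (mod 10), then by the Chinese remainder theorem m ≡ 1 (mod 70). This is exactly m ≡ 1 (mod 70).

(→) Suppose m ≡ 1 (mod 70); write m = 70j + 1. Since 7 ∣ 70, reducing mod 7 gives m ≡ 1 (mod 7); since 10 ∣ 70, reducing mod 10 gives m ≡ 1 (mod 10).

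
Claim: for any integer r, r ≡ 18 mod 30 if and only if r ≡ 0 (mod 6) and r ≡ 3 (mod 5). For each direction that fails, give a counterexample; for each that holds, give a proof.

Both directions hold; the statement is true.

(←) If r ≡ 0 (mod 6) and r ≡ 3 (mod 5), then by the Chinese remainder theorem r ≡ 18 (mod 30). This is exactly r ≡ 18 (mod 30).

(→) Suppose r ≡ 18 (mod 30); write r = 30j + 18. Since 6 ∣ 30, reducing mod 6 gives r ≡ 18 ≡ 0 (mod 6); since 5 ∣ 30, reducing mod 5 gives r ≡ 18 ≡ 3 (mod 5).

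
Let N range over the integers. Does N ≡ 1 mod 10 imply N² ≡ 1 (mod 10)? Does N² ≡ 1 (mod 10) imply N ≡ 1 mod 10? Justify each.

The forward direction holds; the converse fails.

[⇐] This fails: take N = 9. Then 9² = 81 ≡ 1 (mod 10), yet 9 ≡ 9 (mod 10), not 1.

[⇒] Suppose N ≡ 1 mod 10. Write N = 10j + 1. Then (10j + 1)² = 100j² + 20j + 1 = 10(10j² + 2j) + 1, so N² ≡ 1 (mod 10).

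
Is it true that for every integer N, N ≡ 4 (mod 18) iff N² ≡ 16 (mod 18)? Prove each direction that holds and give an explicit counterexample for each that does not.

[⇒] Suppose N ≡ 4 (mod 18). Write N = 18j + 4. Then (18j + 4)² = 324j² + 144j + 16 = 18(18j² + 8j) + 16, so N² ≡ 16 (mod 18).

[⇐] This fails: take N = 14. Then 14² = 196 ≡ 16 (mod 18), yet 14 ≡ 14 (mod 18), not 4.

Not equivalent: only (⇒) holds.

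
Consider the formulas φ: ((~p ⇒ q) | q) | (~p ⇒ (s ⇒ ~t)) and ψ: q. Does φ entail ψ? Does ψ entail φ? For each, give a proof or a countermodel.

The forward direction fails; the converse holds.

[⇒] This fails. Under t = F, p = F, s = F, q = F, the left side is true but the right side is false.

[⇐] Assume the antecedent. If q is true, the consequent reduces to true regardless of the other variables. If q is false, the antecedent cannot hold. Either way the consequent holds.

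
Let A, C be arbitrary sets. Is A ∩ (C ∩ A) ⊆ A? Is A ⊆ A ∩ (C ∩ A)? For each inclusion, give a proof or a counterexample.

(⟹) Let x ∈ A ∩ (C ∩ A). Then x ∈ A ∩ C, from which x ∈ A.

(⟸) This inclusion fails. Take A = {1}, C = ∅; then 1 ∈ A but 1 ∉ A ∩ (C ∩ A).

The sets are not equal: only the forward inclusion holds.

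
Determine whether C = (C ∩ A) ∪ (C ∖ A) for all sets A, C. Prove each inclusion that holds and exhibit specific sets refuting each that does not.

(⊇) Let x ∈ (C ∩ A) ∪ (C ∖ A). Then either x ∈ C and x ∉ A; or x ∈ A ∩ C. In each case x ∈ C, so (C ∩ A) ∪ (C ∖ A) ⊆ C.

(⊆) Let x ∈ C. Then either x ∈ C and x ∉ A; or x ∈ A ∩ C. In each case x ∈ (C ∩ A) ∪ (C ∖ A), so C ⊆ (C ∩ A) ∪ (C ∖ A).

Both inclusions hold.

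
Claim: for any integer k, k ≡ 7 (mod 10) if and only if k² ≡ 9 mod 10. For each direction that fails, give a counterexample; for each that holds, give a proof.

[⇒] Suppose k ≡ 7 (mod 10). Write k = 10j + 7. Then (10j + 7)² = 100j² + 140j + 49 = 10(10j² + 14j + 4) + 9, so k² ≡ 9 (mod 10).

[⇐] This fails: take k = 3. Then 3² = 9 ≡ 9 (mod 10), yet 3 ≡ 3 (mod 10), not 7.

(⇒) holds; (⇐) fails.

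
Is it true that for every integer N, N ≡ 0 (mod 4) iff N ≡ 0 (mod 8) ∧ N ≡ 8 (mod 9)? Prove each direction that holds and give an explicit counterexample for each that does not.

(⇐) If N ≡ 0 (mod 8) and N ≡ 8 (mod 9), then by the Chinese remainder theorem N ≡ 8 (mod 72). Since 8 ≡ 0 (mod 4) and 4 ∣ 72, we get N ≡ 0 (mod 4).

(⇒) This fails: N = 0 gives 0 ≡ 0 (mod 4) but 0 ≡ 0 (mod 9), so the conjunction on the right does not hold.

Only the converse holds.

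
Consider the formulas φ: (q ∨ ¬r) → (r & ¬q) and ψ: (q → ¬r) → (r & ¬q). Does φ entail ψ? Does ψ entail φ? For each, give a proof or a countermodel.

(⟸) This fails. Under q = T, r = T, the left side is false but the right side is true.

(⟹) Assume the antecedent. If q is true, the antecedent cannot hold. If q is false, the antecedent forces (q = F, r = T), and (q → ¬r) → (r & ¬q) holds there. Either way (q → ¬r) → (r & ¬q) holds.

Only the forward implication holds.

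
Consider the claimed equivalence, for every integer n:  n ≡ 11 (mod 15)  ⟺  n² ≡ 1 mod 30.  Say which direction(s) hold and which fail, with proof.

(⇒) fails and (⇐) fails.

(⇒) This fails: take n = 26. Then 26 ≡ 11 (mod 15), but 26² = 676 ≡ 16 (mod 30), not 1.

(⇐) This fails: take n = 1. Then 1² = 1 ≡ 1 (mod 30), yet 1 ≡ 1 (mod 15), not 11.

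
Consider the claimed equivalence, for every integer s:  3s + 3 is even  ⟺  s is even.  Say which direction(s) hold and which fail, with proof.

Neither implication holds.

(→) This fails: s = 1 gives 3s + 3 = 6, which is even, but 1 is odd, not even.

(←) This also fails: s = 6 is even, but 3s + 3 = 21 is odd, not even.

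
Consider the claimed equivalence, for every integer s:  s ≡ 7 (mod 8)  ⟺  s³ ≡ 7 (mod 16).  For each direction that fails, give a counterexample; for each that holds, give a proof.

(→) This fails: take s = 15. Then 15 ≡ 7 (mod 8), but 15³ = 3375 ≡ 15 (mod 16), not 7.

(←) Conversely, the residues r modulo 16 with r³ ≡ 7 (mod 16) are exactly {7}, and each is ≡ 7 (mod 8).

Only the reverse direction holds.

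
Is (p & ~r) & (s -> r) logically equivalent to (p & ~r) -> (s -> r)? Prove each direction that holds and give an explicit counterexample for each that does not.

Only the forward direction holds.

[⇒] Assume the antecedent. If p is true, the antecedent forces (p = T, s = F, r = F), and (p & ~r) -> (s -> r) holds there. If p is false, the antecedent cannot hold. Either way (p & ~r) -> (s -> r) holds.

[⇐] This fails. Under p = F, s = F, r = F, the left side is false but the right side is true.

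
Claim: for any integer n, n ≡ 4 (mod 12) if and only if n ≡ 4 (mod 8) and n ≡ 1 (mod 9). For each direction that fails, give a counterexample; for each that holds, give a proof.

The forward direction fails; the converse holds.

[⇒] This fails: n = 64 gives 64 ≡ 4 (mod 12) but 64 ≡ 0 (mod 8), so the conjunction on the right does not hold.

[⇐] Conversely, if n ≡ 4 (mod 8) and n ≡ 1 (mod 9), then by the Chinese remainder theorem n ≡ 28 (mod 72). Since 28 ≡ 4 (mod 12) and 12 ∣ 72, we get n ≡ 4 (mod 12).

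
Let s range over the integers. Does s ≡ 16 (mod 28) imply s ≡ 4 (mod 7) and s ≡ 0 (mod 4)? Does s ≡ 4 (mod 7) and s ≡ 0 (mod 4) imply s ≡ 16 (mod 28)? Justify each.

(⟹) This fails: s = 16 gives 16 ≡ 16 (mod 28) but 16 ≡ 2 (mod 7), so the conjunction on the right does not hold.

(⟸) This fails: s = 4 satisfies both congruences on the right (4 ≡ 4 mod 7 and 4 ≡ 0 mod 4) yet 4 ≡ 4 (mod 28), not 16.

Neither direction holds.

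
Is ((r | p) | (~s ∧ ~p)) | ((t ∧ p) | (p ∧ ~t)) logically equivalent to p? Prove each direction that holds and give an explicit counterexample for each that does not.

(←) Assume the antecedent. If p is true, the consequent reduces to true regardless of the other variables. If p is false, the antecedent cannot hold. Either way the consequent holds.

(→) This fails. Under r = F, t = F, s = F, p = F, the left side is true but the right side is false.

Only the reverse direction holds.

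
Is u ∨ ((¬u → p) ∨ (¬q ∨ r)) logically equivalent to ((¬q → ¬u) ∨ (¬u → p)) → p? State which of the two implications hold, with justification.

[⇐] Assume the antecedent. If p is true, u ∨ ((¬u → p) ∨ (¬q ∨ r)) reduces to true regardless of the other variables. If p is false, the antecedent cannot hold. Either way u ∨ ((¬u → p) ∨ (¬q ∨ r)) holds.

[⇒] This fails. Under q = F, p = F, u = F, r = F, the left side is true but the right side is false.

Only the converse holds.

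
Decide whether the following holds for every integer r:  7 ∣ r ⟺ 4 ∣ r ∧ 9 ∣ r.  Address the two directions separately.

[⇒] This fails: take r = 7. Certainly 7 ∣ 7, but 4 ∤ 7.

[⇐] This fails: take r = 36. Both 4 ∣ 36 and 9 ∣ 36, yet 36 is not a multiple of 7 (since 36 = 5·7 + 1), so 7 ∤ 36.

Neither implication holds.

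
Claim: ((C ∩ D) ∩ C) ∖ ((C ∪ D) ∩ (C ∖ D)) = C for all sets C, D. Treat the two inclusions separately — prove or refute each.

The sets are not equal: only the forward inclusion holds.

Reverse inclusion. This inclusion fails. Take C = {1}, D = ∅; then 1 ∈ C but 1 ∉ ((C ∩ D) ∩ C) ∖ ((C ∪ D) ∩ (C ∖ D)).

Forward inclusion. Let x ∈ ((C ∩ D) ∩ C) ∖ ((C ∪ D) ∩ (C ∖ D)). Then x ∈ C ∩ D, from which x ∈ C.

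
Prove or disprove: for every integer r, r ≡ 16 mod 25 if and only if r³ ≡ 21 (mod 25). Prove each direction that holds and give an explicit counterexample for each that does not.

Both directions hold; the statement is true.

(⟹) Suppose r ≡ 16 mod 25. Write r = 25j + 16. Then (25j + 16)³ = 15625j³ + 30000j² + 19200j + 4096 = 25(625j³ + 1200j² + 768j + 163) + 21, so r³ ≡ 21 (mod 25).

(⟸) Conversely, suppose r³ ≡ 21 (mod 25). The only residue r in {0, …, 24} with r³ ≡ 21 (mod 25) is r = 16, so r ≡ 16 (mod 25).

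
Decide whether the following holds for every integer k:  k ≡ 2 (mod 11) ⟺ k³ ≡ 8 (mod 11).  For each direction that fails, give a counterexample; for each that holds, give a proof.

The biconditional holds.

Forward direction. Suppose k ≡ 2 (mod 11). Write k = 11j + 2. Then (11j + 2)³ = 1331j³ + 726j² + 132j + 8 = 11(121j³ + 66j² + 12j) + 8, so k³ ≡ 8 (mod 11).

Converse. For the converse, argue contrapositively. If k ≢ 2 (mod 11), then k is congruent to one of 0, 1, 3, 4, 5, 6, 7, 8, 9, 10 modulo 11, and these give k³ ≡ 0, 1, 5, 9, 4, 7, 2, 6, 3, 10 respectively — never 8.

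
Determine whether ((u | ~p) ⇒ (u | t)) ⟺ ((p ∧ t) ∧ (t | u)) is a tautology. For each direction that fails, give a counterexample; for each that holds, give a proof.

Only the converse holds.

(⇒) This fails. Under u = T, p = F, t = F, the left side is true but the right side is false.

(⇐) Assume the antecedent. If u is true, (u | ~p) ⇒ (u | t) reduces to true regardless of the other variables. If u is false, the antecedent forces (u = F, p = T, t = T), and (u | ~p) ⇒ (u | t) holds there. Either way (u | ~p) ⇒ (u | t) holds.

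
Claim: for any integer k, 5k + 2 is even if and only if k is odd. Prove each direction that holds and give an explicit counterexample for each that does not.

Forward direction. This fails: k = 0 gives 5k + 2 = 2, which is even, but 0 is even, not odd.

Converse. This also fails: k = 5 is odd, but 5k + 2 = 27 is odd, not even.

(⇒) fails and (⇐) fails.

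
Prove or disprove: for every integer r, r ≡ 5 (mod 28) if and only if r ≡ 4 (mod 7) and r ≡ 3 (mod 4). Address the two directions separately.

Forward direction. This fails: r = 5 gives 5 ≡ 5 (mod 28) but 5 ≡ 5 (mod 7), so the conjunction on the right does not hold.

Converse. This fails: r = 11 satisfies both congruences on the right (11 ≡ 4 mod 7 and 11 ≡ 3 mod 4) yet 11 ≡ 11 (mod 28), not 5.

(⇒) fails and (⇐) fails.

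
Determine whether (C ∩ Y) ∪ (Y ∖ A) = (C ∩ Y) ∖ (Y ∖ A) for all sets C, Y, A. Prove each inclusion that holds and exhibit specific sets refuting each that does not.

(⟹) This inclusion fails. Take C = ∅, Y = {1}, A = ∅; then 1 ∈ (C ∩ Y) ∪ (Y ∖ A) but 1 ∉ (C ∩ Y) ∖ (Y ∖ A).

(⟸) Let x ∈ (C ∩ Y) ∖ (Y ∖ A). Then x ∈ C ∩ Y ∩ A, from which x ∈ (C ∩ Y) ∪ (Y ∖ A).

The sets are not equal: only the reverse inclusion holds.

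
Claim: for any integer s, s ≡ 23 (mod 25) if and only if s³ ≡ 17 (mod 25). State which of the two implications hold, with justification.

Both directions hold; the statement is true.

Forward direction. Suppose s ≡ 23 (mod 25). Write s = 25j + 23. Then (25j + 23)³ = 15625j³ + 43125j² + 39675j + 12167 = 25(625j³ + 1725j² + 1587j + 486) + 17, so s³ ≡ 17 (mod 25).

Converse. Suppose s³ ≡ 17 (mod 25). The only residue r in {0, …, 24} with r³ ≡ 17 (mod 25) is r = 23, so s ≡ 23 (mod 25).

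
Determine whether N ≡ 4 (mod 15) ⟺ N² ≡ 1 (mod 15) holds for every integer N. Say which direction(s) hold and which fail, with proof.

Not equivalent: only (⇒) holds.

(→) Suppose N ≡ 4 (mod 15). Write N = 15j + 4. Then (15j + 4)² = 225j² + 120j + 16 = 15(15j² + 8j + 1) + 1, so N² ≡ 1 (mod 15).

(←) This fails: take N = 1. Then 1² = 1 ≡ 1 (mod 15), yet 1 ≡ 1 (mod 15), not 4.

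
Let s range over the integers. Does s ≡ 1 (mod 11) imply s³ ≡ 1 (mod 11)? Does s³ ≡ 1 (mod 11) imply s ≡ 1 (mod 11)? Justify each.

Both directions hold; the statement is true.

Forward direction. Suppose s ≡ 1 (mod 11). Write s = 11j + 1. Then (11j + 1)³ = 1331j³ + 363j² + 33j + 1 = 11(121j³ + 33j² + 3j) + 1, so s³ ≡ 1 (mod 11).

Converse. For the converse, argue contrapositively. If s ≢ 1 (mod 11), then s is congruent to one of 0, 2, 3, 4, 5, 6, 7, 8, 9, 10 modulo 11, and these give s³ ≡ 0, 8, 5, 9, 4, 7, 2, 6, 3, 10 respectively — never 1.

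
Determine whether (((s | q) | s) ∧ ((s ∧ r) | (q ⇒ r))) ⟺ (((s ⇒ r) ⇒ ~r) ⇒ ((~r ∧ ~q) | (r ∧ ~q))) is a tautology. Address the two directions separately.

Not equivalent: only (⇒) holds.

(⟸) This fails. Under r = F, s = F, q = F, the left side is false but the right side is true.

(⟹) Assume the antecedent. If r is true, the consequent reduces to true regardless of the other variables. If r is false, the antecedent forces (r = F, s = T, q = F), and the consequent holds there. Either way the consequent holds.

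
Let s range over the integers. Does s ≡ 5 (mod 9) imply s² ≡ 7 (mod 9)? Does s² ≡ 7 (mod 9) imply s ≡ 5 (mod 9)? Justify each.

[⇒] Suppose s ≡ 5 (mod 9). Write s = 9j + 5. Then (9j + 5)² = 81j² + 90j + 25 = 9(9j² + 10j + 2) + 7, so s² ≡ 7 (mod 9).

[⇐] This fails: take s = 4. Then 4² = 16 ≡ 7 (mod 9), yet 4 ≡ 4 (mod 9), not 5.

Only the forward implication holds.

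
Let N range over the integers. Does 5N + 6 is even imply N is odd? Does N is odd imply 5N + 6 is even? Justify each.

(⇒) This fails: N = 4 gives 5N + 6 = 26, which is even, but 4 is even, not odd.

(⇐) This also fails: N = 7 is odd, but 5N + 6 = 41 is odd, not even.

(⇒) fails and (⇐) fails.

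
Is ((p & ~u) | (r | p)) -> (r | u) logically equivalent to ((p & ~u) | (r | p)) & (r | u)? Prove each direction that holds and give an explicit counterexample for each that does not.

Not equivalent: only (⇐) holds.

(⟹) This fails. Under p = F, r = F, u = F, the left side is true but the right side is false.

(⟸) Assume the antecedent. If r is true, the consequent reduces to true regardless of the other variables. If r is false, the antecedent forces (p = T, r = F, u = T), and the consequent holds there. Either way the consequent holds.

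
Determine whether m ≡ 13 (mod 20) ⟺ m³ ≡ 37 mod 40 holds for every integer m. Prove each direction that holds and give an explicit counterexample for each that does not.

Forward direction. This fails: take m = 33. Then 33 ≡ 13 (mod 20), but 33³ = 35937 ≡ 17 (mod 40), not 37.

Converse. The residues r modulo 40 with r³ ≡ 37 (mod 40) are exactly {13}, and each is ≡ 13 (mod 20).

(⇒) fails; (⇐) holds.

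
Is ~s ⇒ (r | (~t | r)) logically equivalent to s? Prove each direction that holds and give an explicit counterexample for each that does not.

[⇐] Assume the antecedent. If r is true, ~s ⇒ (r | (~t | r)) reduces to true regardless of the other variables. If r is false, the antecedent forces (r = F, t = F, s = T) or (r = F, t = T, s = T), and ~s ⇒ (r | (~t | r)) holds there. Either way ~s ⇒ (r | (~t | r)) holds.

[⇒] This fails. Under r = F, t = F, s = F, the left side is true but the right side is false.

Only the reverse direction holds.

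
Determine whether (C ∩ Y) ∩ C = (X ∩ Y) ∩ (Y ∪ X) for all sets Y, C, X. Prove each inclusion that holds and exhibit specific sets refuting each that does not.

(⊆) fails and (⊇) fails.

(⊆) This inclusion fails. Take Y = {1}, C = {1}, X = ∅; then 1 ∈ (C ∩ Y) ∩ C but 1 ∉ (X ∩ Y) ∩ (Y ∪ X).

(⊇) This inclusion fails. Take Y = {1}, C = ∅, X = {1}; then 1 ∈ (X ∩ Y) ∩ (Y ∪ X) but 1 ∉ (C ∩ Y) ∩ C.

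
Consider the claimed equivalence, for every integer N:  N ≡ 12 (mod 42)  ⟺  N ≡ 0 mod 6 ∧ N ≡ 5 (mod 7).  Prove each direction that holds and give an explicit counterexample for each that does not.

(⇒) Suppose N ≡ 12 (mod 42); write N = 42j + 12. Since 6 ∣ 42, reducing mod 6 gives N ≡ 12 ≡ 0 (mod 6); since 7 ∣ 42, reducing mod 7 gives N ≡ 12 ≡ 5 (mod 7).

(⇐) Conversely, if N ≡ 0 (mod 6) and N ≡ 5 (mod 7), then by the Chinese remainder theorem N ≡ 12 (mod 42). This is exactly N ≡ 12 (mod 42).

Equivalent; both directions hold.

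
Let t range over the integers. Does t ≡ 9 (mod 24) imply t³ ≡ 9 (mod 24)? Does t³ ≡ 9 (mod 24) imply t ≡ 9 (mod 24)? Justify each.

(⇐) Suppose t³ ≡ 9 (mod 24). The only residue r in {0, …, 23} with r³ ≡ 9 (mod 24) is r = 9, so t ≡ 9 (mod 24).

(⇒) Suppose t ≡ 9 (mod 24). Write t = 24j + 9. Then (24j + 9)³ = 13824j³ + 15552j² + 5832j + 729 = 24(576j³ + 648j² + 243j + 30) + 9, so t³ ≡ 9 (mod 24).

Both implications hold.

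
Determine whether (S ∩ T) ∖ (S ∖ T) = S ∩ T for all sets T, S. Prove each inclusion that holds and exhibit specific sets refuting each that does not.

Both inclusions hold; the sets are equal.

(⊆) Let x ∈ (S ∩ T) ∖ (S ∖ T). Then x ∈ T ∩ S, from which x ∈ S ∩ T.

(⊇) Let x ∈ S ∩ T. Then x ∈ T ∩ S, from which x ∈ (S ∩ T) ∖ (S ∖ T).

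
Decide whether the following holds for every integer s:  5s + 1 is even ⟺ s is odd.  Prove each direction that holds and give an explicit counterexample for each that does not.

[⇒] Suppose 5s + 1 is even. Since 5 is odd, 5s and s have the same parity, so 5s + 1 ≡ s + 1 (mod 2). As 1 is odd, 5s + 1 is even exactly when s is odd. Thus s is odd.

[⇐] Conversely, suppose s is odd; write s = 2j + 1. Then 5s + 1 = 5·(2j + 1) + 1 = 2·5j + 6, which is even.

The biconditional holds.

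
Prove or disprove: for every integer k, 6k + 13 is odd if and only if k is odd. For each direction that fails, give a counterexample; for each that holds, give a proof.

(←) Suppose k is odd. Since 6 is even, 6k is even for every k, so 6k + 13 has the same parity as 13, which is odd. Hence 6k + 13 is odd.

(→) This fails: take k = 0. Then 6k + 13 = 13, which is odd, yet k = 0 is even, not odd.

(⇒) fails; (⇐) holds.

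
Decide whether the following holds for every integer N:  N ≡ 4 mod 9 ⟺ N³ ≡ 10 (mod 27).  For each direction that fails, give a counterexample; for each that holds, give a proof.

Converse. The residues r modulo 27 with r³ ≡ 10 (mod 27) are exactly {4, 13, 22}, and each is ≡ 4 (mod 9).

Forward direction. Suppose N ≡ 4 (mod 9). Working modulo 27, N ∈ {4, 13, 22}; for each such r, r³ ≡ 10 (mod 27).

Both directions hold.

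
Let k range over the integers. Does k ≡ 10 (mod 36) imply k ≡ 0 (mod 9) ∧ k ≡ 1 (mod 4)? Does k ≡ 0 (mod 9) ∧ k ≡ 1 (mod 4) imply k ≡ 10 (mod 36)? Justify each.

Both directions fail.

(⟹) This fails: k = 10 gives 10 ≡ 10 (mod 36) but 10 ≡ 1 (mod 9), so the conjunction on the right does not hold.

(⟸) This fails: k = 9 satisfies both congruences on the right (9 ≡ 0 mod 9 and 9 ≡ 1 mod 4) yet 9 ≡ 9 (mod 36), not 10.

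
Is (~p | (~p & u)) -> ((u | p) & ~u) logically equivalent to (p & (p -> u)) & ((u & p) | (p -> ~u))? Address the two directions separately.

Forward direction. This fails. Under p = T, u = F, the left side is true but the right side is false.

Converse. Assume the antecedent. If p is true, the consequent reduces to true regardless of the other variables. If p is false, the antecedent cannot hold. Either way the consequent holds.

Only the converse holds.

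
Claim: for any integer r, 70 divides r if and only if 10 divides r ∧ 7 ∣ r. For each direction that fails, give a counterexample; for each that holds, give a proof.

(→) If 70 ∣ r, write r = 70q. Since 70 = 7·10, r = 10·(7q), so 10 ∣ r; and since 70 = 10·7, r = 7·(10q), so 7 ∣ r.

(←) Suppose 10 ∣ r and 7 ∣ r. Any common multiple of 10 and 7 is a multiple of their lcm; here gcd(10, 7) = 1, so lcm(10, 7) = 10·7 = 70, so 70 ∣ r.

Equivalent; both directions hold.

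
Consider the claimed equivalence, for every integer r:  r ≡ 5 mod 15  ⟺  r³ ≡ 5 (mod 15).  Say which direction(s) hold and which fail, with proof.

Forward direction. Suppose r ≡ 5 mod 15. Write r = 15j + 5. Then (15j + 5)³ = 3375j³ + 3375j² + 1125j + 125 = 15(225j³ + 225j² + 75j + 8) + 5, so r³ ≡ 5 (mod 15).

Converse. Suppose r³ ≡ 5 (mod 15). The only residue r in {0, …, 14} with r³ ≡ 5 (mod 15) is r = 5, so r ≡ 5 (mod 15).

Both directions hold.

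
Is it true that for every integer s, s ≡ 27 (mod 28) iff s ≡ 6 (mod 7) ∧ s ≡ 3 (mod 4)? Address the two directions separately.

The biconditional holds.

[⇒] Suppose s ≡ 27 (mod 28); write s = 28j + 27. Since 7 ∣ 28, reducing mod 7 gives s ≡ 27 ≡ 6 (mod 7); since 4 ∣ 28, reducing mod 4 gives s ≡ 27 ≡ 3 (mod 4).

[⇐] Conversely, if s ≡ 6 (mod 7) and s ≡ 3 (mod 4), then by the Chinese remainder theorem s ≡ 27 (mod 28). This is exactly s ≡ 27 (mod 28).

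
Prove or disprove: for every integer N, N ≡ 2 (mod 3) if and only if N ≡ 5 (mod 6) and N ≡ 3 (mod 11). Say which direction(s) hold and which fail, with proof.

(→) This fails: N = 2 gives 2 ≡ 2 (mod 3) but 2 ≡ 2 (mod 6), so the conjunction on the right does not hold.

(←) Conversely, if N ≡ 5 (mod 6) and N ≡ 3 (mod 11), then by the Chinese remainder theorem N ≡ 47 (mod 66). Since 47 ≡ 2 (mod 3) and 3 ∣ 66, we get N ≡ 2 (mod 3).

Not equivalent: only (⇐) holds.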